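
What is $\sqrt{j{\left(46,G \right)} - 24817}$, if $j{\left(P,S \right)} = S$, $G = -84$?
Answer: $i \sqrt{24901} \approx 157.8 i$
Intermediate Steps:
$\sqrt{j{\left(46,G \right)} - 24817} = \sqrt{-84 - 24817} = \sqrt{-24901} = i \sqrt{24901}$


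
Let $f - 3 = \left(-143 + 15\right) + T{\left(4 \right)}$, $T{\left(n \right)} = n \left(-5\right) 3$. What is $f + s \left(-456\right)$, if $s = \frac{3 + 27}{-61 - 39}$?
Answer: $- \frac{241}{5} \approx -48.2$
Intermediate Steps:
$s = - \frac{3}{10}$ ($s = \frac{30}{-100} = 30 \left(- \frac{1}{100}\right) = - \frac{3}{10} \approx -0.3$)
$T{\left(n \right)} = - 15 n$ ($T{\left(n \right)} = - 5 n 3 = - 15 n$)
$f = -185$ ($f = 3 + \left(\left(-143 + 15\right) - 60\right) = 3 - 188 = -185$)
$f + s \left(-456\right) = -185 - - \frac{684}{5} = -185 + \frac{684}{5} = - \frac{241}{5}$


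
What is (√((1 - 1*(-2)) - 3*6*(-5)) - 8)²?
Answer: (8 - √93)² ≈ 2.7016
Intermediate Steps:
(√((1 - 1*(-2)) - 3*6*(-5)) - 8)² = (√((1 + 2) - 18*(-5)) - 8)² = (√(3 + 90) - 8)² = (√93 - 8)² = (-8 + √93)²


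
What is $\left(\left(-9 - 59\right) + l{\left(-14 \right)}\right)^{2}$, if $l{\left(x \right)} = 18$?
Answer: $2500$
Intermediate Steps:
$\left(\left(-9 - 59\right) + l{\left(-14 \right)}\right)^{2} = \left(\left(-9 - 59\right) + 18\right)^{2} = \left(-68 + 18\right)^{2} = \left(-50\right)^{2} = 2500$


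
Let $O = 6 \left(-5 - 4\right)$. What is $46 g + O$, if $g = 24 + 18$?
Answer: $1878$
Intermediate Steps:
$O = -54$ ($O = 6 \left(-9\right) = -54$)
$g = 42$
$46 g + O = 46 \cdot 42 - 54 = 1932 - 54 = 1878$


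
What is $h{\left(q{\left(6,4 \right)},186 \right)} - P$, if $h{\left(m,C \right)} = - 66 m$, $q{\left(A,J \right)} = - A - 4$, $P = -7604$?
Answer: $8264$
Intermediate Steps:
$q{\left(A,J \right)} = -4 - A$
$h{\left(q{\left(6,4 \right)},186 \right)} - P = - 66 \left(-4 - 6\right) - -7604 = - 66 \left(-4 - 6\right) + 7604 = \left(-66\right) \left(-10\right) + 7604 = 660 + 7604 = 8264$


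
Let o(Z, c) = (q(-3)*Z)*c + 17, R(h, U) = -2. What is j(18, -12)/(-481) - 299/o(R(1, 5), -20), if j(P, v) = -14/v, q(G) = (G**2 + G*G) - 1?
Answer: -867793/2011542 ≈ -0.43141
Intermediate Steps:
q(G) = -1 + 2*G**2 (q(G) = (G**2 + G**2) - 1 = 2*G**2 - 1 = -1 + 2*G**2)
o(Z, c) = 17 + 17*Z*c (o(Z, c) = ((-1 + 2*(-3)**2)*Z)*c + 17 = ((-1 + 2*9)*Z)*c + 17 = ((-1 + 18)*Z)*c + 17 = (17*Z)*c + 17 = 17*Z*c + 17 = 17 + 17*Z*c)
j(18, -12)/(-481) - 299/o(R(1, 5), -20) = -14/(-12)/(-481) - 299/(17 + 17*(-2)*(-20)) = -14*(-1/12)*(-1/481) - 299/(17 + 680) = (7/6)*(-1/481) - 299/697 = -7/2886 - 299*1/697 = -7/2886 - 299/697 = -867793/2011542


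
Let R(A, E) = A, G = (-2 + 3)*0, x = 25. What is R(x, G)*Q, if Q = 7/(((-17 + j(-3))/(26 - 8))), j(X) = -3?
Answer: -315/2 ≈ -157.50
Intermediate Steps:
G = 0 (G = 1*0 = 0)
Q = -63/10 (Q = 7/(((-17 - 3)/(26 - 8))) = 7/((-20/18)) = 7/((-20*1/18)) = 7/(-10/9) = 7*(-9/10) = -63/10 ≈ -6.3000)
R(x, G)*Q = 25*(-63/10) = -315/2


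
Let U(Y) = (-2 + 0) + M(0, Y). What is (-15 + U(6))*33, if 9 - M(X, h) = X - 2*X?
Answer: -264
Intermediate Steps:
M(X, h) = 9 + X (M(X, h) = 9 - (X - 2*X) = 9 - (-1)*X = 9 + X)
U(Y) = 7 (U(Y) = (-2 + 0) + (9 + 0) = -2 + 9 = 7)
(-15 + U(6))*33 = (-15 + 7)*33 = -8*33 = -264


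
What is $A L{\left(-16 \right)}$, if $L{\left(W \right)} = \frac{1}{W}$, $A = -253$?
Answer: $\frac{253}{16} \approx 15.813$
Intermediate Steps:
$A L{\left(-16 \right)} = - \frac{253}{-16} = \left(-253\right) \left(- \frac{1}{16}\right) = \frac{253}{16}$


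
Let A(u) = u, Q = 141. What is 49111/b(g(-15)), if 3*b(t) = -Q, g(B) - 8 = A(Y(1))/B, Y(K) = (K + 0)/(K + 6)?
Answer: -49111/47 ≈ -1044.9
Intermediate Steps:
Y(K) = K/(6 + K)
g(B) = 8 + 1/(7*B) (g(B) = 8 + (1/(6 + 1))/B = 8 + (1/7)/B = 8 + (1*(⅐))/B = 8 + 1/(7*B))
b(t) = -47 (b(t) = (-1*141)/3 = (⅓)*(-141) = -47)
49111/b(g(-15)) = 49111/(-47) = 49111*(-1/47) = -49111/47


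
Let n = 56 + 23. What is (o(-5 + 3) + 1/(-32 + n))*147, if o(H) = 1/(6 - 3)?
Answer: 2450/47 ≈ 52.128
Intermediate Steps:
o(H) = ⅓ (o(H) = 1/3 = ⅓)
n = 79
(o(-5 + 3) + 1/(-32 + n))*147 = (⅓ + 1/(-32 + 79))*147 = (⅓ + 1/47)*147 = (50/141)*147 = 2450/47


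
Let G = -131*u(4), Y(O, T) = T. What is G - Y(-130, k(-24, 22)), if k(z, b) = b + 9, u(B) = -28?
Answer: 3637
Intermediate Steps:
k(z, b) = 9 + b
G = 3668 (G = -131*(-28) = 3668)
G - Y(-130, k(-24, 22)) = 3668 - (9 + 22) = 3668 - 1*31 = 3668 - 31 = 3637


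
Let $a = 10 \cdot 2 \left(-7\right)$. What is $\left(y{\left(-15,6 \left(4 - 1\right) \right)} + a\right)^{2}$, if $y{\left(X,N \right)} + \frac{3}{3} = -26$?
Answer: $27889$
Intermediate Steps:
$a = -140$ ($a = 20 \left(-7\right) = -140$)
$y{\left(X,N \right)} = -27$ ($y{\left(X,N \right)} = -1 - 26 = -27$)
$\left(y{\left(-15,6 \left(4 - 1\right) \right)} + a\right)^{2} = \left(-27 - 140\right)^{2} = \left(-167\right)^{2} = 27889$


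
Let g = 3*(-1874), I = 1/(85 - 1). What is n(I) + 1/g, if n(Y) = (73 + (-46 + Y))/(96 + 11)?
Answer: 708185/2807252 ≈ 0.25227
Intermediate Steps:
I = 1/84 ≈ 0.011905
g = -5622
n(Y) = 27/107 + Y/107 (n(Y) = (27 + Y)/107 = (27 + Y)*(1/107) = 27/107 + Y/107)
n(I) + 1/g = (27/107 + (1/107)*(1/84)) + 1/(-5622) = (27/107 + 1/8988) - 1/5622 = 2269/8988 - 1/5622 = 708185/2807252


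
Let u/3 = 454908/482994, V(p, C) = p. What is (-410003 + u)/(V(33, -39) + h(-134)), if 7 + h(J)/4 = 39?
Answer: -11001534681/4320113 ≈ -2546.6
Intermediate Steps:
h(J) = 128 (h(J) = -28 + 4*39 = -28 + 156 = 128)
u = 75818/26833 (u = 3*(454908/482994) = 3*(454908*(1/482994)) = 3*(75818/80499) = 75818/26833 ≈ 2.8256)
(-410003 + u)/(V(33, -39) + h(-134)) = (-410003 + 75818/26833)/(33 + 128) = -11001534681/26833/161 = -11001534681/26833*1/161 = -11001534681/4320113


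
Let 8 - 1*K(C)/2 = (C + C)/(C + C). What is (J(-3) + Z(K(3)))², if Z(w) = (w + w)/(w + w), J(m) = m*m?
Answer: 100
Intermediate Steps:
J(m) = m²
K(C) = 14 (K(C) = 16 - 2*(C + C)/(C + C) = 16 - 2*2*C/(2*C) = 16 - 2*2*C*1/(2*C) = 16 - 2*1 = 16 - 2 = 14)
Z(w) = 1 (Z(w) = (2*w)/((2*w)) = (2*w)*(1/(2*w)) = 1)
(J(-3) + Z(K(3)))² = ((-3)² + 1)² = (9 + 1)² = 10² = 100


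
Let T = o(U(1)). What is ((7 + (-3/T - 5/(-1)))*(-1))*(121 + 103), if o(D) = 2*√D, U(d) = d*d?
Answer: -2352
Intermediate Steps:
U(d) = d²
T = 2 (T = 2*√(1²) = 2*√1 = 2*1 = 2)
((7 + (-3/T - 5/(-1)))*(-1))*(121 + 103) = ((7 + (-3/2 - 5/(-1)))*(-1))*(121 + 103) = ((7 + (-3*½ - 5*(-1)))*(-1))*224 = ((7 + (-3/2 + 5))*(-1))*224 = ((7 + 7/2)*(-1))*224 = ((21/2)*(-1))*224 = -21/2*224 = -2352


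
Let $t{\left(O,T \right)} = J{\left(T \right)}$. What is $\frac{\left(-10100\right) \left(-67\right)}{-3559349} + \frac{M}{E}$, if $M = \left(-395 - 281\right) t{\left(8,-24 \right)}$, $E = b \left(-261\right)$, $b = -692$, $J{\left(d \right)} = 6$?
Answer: $- \frac{11388071662}{53571761799} \approx -0.21258$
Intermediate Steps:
$t{\left(O,T \right)} = 6$
$E = 180612$ ($E = \left(-692\right) \left(-261\right) = 180612$)
$M = -4056$ ($M = \left(-395 - 281\right) 6 = \left(-676\right) 6 = -4056$)
$\frac{\left(-10100\right) \left(-67\right)}{-3559349} + \frac{M}{E} = \frac{\left(-10100\right) \left(-67\right)}{-3559349} - \frac{4056}{180612} = 676700 \left(- \frac{1}{3559349}\right) - \frac{338}{15051} = - \frac{676700}{3559349} - \frac{338}{15051} = - \frac{11388071662}{53571761799}$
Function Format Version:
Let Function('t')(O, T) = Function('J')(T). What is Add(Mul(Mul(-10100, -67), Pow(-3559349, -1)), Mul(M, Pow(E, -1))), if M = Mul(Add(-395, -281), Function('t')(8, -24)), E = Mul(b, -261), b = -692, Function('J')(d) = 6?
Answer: Rational(-11388071662, 53571761799) ≈ -0.21258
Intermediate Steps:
Function('t')(O, T) = 6
E = 180612 (E = Mul(-692, -261) = 180612)
M = -4056 (M = Mul(Add(-395, -281), 6) = Mul(-676, 6) = -4056)
Add(Mul(Mul(-10100, -67), Pow(-3559349, -1)), Mul(M, Pow(E, -1))) = Add(Mul(Mul(-10100, -67), Pow(-3559349, -1)), Mul(-4056, Pow(180612, -1))) = Add(Mul(676700, Rational(-1, 3559349)), Mul(-4056, Rational(1, 180612))) = Add(Rational(-676700, 3559349), Rational(-338, 15051)) = Rational(-11388071662, 53571761799)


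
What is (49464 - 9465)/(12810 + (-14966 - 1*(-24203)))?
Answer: 13333/7349 ≈ 1.8143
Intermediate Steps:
(49464 - 9465)/(12810 + (-14966 - 1*(-24203))) = 39999/(12810 + (-14966 + 24203)) = 39999/(12810 + 9237) = 39999/22047 = 39999*(1/22047) = 13333/7349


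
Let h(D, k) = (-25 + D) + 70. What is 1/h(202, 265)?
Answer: 1/247 ≈ 0.0040486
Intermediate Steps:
h(D, k) = 45 + D
1/h(202, 265) = 1/(45 + 202) = 1/247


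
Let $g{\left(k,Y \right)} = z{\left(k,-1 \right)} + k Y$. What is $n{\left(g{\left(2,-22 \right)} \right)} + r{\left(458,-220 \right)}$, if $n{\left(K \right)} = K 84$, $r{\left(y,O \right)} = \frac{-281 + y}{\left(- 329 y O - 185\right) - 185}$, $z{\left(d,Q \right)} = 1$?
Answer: $- \frac{39912202621}{11049890} \approx -3612.0$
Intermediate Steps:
$g{\left(k,Y \right)} = 1 + Y k$ ($g{\left(k,Y \right)} = 1 + k Y = 1 + Y k$)
$r{\left(y,O \right)} = \frac{-281 + y}{-370 - 329 O y}$ ($r{\left(y,O \right)} = \frac{-281 + y}{\left(- 329 O y - 185\right) - 185} = \frac{-281 + y}{\left(-185 - 329 O y\right) - 185} = \frac{-281 + y}{-370 - 329 O y}$)
$n{\left(K \right)} = 84 K$
$n{\left(g{\left(2,-22 \right)} \right)} + r{\left(458,-220 \right)} = 84 \left(1 - 44\right) + \frac{281 - 458}{370 + 329 \left(-220\right) 458} = 84 \left(1 - 44\right) + \frac{281 - 458}{370 - 33150040} = 84 \left(-43\right) + \frac{1}{-33149670} \left(-177\right) = -3612 - - \frac{59}{11049890} = -3612 + \frac{59}{11049890} = - \frac{39912202621}{11049890}$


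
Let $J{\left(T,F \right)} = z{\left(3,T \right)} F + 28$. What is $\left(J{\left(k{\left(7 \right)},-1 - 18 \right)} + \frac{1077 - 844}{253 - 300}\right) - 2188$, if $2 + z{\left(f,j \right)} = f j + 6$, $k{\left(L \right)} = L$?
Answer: $- \frac{124078}{47} \approx -2640.0$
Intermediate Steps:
$z{\left(f,j \right)} = 4 + f j$ ($z{\left(f,j \right)} = -2 + \left(f j + 6\right) = -2 + \left(6 + f j\right) = 4 + f j$)
$J{\left(T,F \right)} = 28 + F \left(4 + 3 T\right)$ ($J{\left(T,F \right)} = \left(4 + 3 T\right) F + 28 = F \left(4 + 3 T\right) + 28 = 28 + F \left(4 + 3 T\right)$)
$\left(J{\left(k{\left(7 \right)},-1 - 18 \right)} + \frac{1077 - 844}{253 - 300}\right) - 2188 = \left(\left(28 + \left(-1 - 18\right) \left(4 + 3 \cdot 7\right)\right) + \frac{1077 - 844}{253 - 300}\right) - 2188 = \left(\left(28 + \left(-1 - 18\right) \left(4 + 21\right)\right) + \frac{233}{-47}\right) - 2188 = \left(\left(28 - 475\right) + 233 \left(- \frac{1}{47}\right)\right) - 2188 = \left(\left(28 - 475\right) - \frac{233}{47}\right) - 2188 = \left(-447 - \frac{233}{47}\right) - 2188 = - \frac{21242}{47} - 2188 = - \frac{124078}{47}$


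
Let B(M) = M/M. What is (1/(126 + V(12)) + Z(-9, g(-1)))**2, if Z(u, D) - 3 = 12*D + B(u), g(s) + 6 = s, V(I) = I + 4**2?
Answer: 151757761/23716 ≈ 6399.0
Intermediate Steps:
V(I) = 16 + I (V(I) = I + 16 = 16 + I)
g(s) = -6 + s
B(M) = 1
Z(u, D) = 4 + 12*D (Z(u, D) = 3 + (12*D + 1) = 3 + (1 + 12*D) = 4 + 12*D)
(1/(126 + V(12)) + Z(-9, g(-1)))**2 = (1/(126 + (16 + 12)) + (4 + 12*(-6 - 1)))**2 = (1/(126 + 28) + (4 + 12*(-7)))**2 = (1/154 + (4 - 84))**2 = (1/154 - 80)**2 = (-12319/154)**2 = 151757761/23716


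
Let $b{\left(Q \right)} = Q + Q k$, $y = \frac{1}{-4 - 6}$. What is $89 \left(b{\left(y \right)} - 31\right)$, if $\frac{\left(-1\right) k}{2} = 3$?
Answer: $- \frac{5429}{2} \approx -2714.5$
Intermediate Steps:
$k = -6$ ($k = \left(-2\right) 3 = -6$)
$y = - \frac{1}{10}$ ($y = \frac{1}{-10} = - \frac{1}{10} \approx -0.1$)
$b{\left(Q \right)} = - 5 Q$ ($b{\left(Q \right)} = Q + Q \left(-6\right) = Q - 6 Q = - 5 Q$)
$89 \left(b{\left(y \right)} - 31\right) = 89 \left(\left(-5\right) \left(- \frac{1}{10}\right) - 31\right) = 89 \left(\frac{1}{2} - 31\right) = 89 \left(- \frac{61}{2}\right) = - \frac{5429}{2}$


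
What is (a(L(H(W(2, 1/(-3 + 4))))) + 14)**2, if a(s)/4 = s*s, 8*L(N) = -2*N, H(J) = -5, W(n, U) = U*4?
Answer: 6561/16 ≈ 410.06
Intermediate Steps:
W(n, U) = 4*U
L(N) = -N/4 (L(N) = (-2*N)/8 = -N/4)
a(s) = 4*s**2 (a(s) = 4*(s*s) = 4*s**2)
(a(L(H(W(2, 1/(-3 + 4))))) + 14)**2 = (4*(-1/4*(-5))**2 + 14)**2 = (4*(5/4)**2 + 14)**2 = (4*(25/16) + 14)**2 = (25/4 + 14)**2 = (81/4)**2 = 6561/16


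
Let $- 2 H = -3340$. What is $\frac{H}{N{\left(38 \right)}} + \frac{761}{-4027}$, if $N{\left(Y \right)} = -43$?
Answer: $- \frac{6757813}{173161} \approx -39.026$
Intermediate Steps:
$H = 1670$ ($H = \left(- \frac{1}{2}\right) \left(-3340\right) = 1670$)
$\frac{H}{N{\left(38 \right)}} + \frac{761}{-4027} = \frac{1670}{-43} + \frac{761}{-4027} = 1670 \left(- \frac{1}{43}\right) + 761 \left(- \frac{1}{4027}\right) = - \frac{1670}{43} - \frac{761}{4027} = - \frac{6757813}{173161}$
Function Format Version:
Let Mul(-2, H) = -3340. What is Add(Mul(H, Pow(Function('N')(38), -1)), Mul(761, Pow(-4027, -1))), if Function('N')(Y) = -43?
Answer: Rational(-6757813, 173161) ≈ -39.026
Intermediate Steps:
H = 1670 (H = Mul(Rational(-1, 2), -3340) = 1670)
Add(Mul(H, Pow(Function('N')(38), -1)), Mul(761, Pow(-4027, -1))) = Add(Mul(1670, Pow(-43, -1)), Mul(761, Pow(-4027, -1))) = Add(Mul(1670, Rational(-1, 43)), Mul(761, Rational(-1, 4027))) = Add(Rational(-1670, 43), Rational(-761, 4027)) = Rational(-6757813, 173161)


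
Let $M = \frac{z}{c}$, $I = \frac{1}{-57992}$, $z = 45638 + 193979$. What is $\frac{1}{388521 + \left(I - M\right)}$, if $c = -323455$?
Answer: $\frac{1705254760}{662528547841379} \approx 2.5739 \cdot 10^{-6}$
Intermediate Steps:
$z = 239617$
$I = - \frac{1}{57992} \approx -1.7244 \cdot 10^{-5}$
$M = - \frac{239617}{323455}$ ($M = \frac{239617}{-323455} = 239617 \left(- \frac{1}{323455}\right) = - \frac{239617}{323455} \approx -0.7408$)
$\frac{1}{388521 + \left(I - M\right)} = \frac{1}{388521 - - \frac{1263231419}{1705254760}} = \frac{1}{388521 + \left(- \frac{1}{57992} + \frac{239617}{323455}\right)} = \frac{1}{388521 + \frac{1263231419}{1705254760}} = \frac{1}{\frac{662528547841379}{1705254760}} = \frac{1705254760}{662528547841379}$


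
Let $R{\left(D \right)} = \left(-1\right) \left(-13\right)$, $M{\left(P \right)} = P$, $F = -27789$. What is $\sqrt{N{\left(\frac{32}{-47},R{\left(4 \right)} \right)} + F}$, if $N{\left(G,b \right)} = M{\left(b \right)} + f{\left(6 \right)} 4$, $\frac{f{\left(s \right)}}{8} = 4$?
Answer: $96 i \sqrt{3} \approx 166.28 i$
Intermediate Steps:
$f{\left(s \right)} = 32$ ($f{\left(s \right)} = 8 \cdot 4 = 32$)
$R{\left(D \right)} = 13$
$N{\left(G,b \right)} = 128 + b$ ($N{\left(G,b \right)} = b + 32 \cdot 4 = b + 128 = 128 + b$)
$\sqrt{N{\left(\frac{32}{-47},R{\left(4 \right)} \right)} + F} = \sqrt{\left(128 + 13\right) - 27789} = \sqrt{141 - 27789} = \sqrt{-27648} = 96 i \sqrt{3}$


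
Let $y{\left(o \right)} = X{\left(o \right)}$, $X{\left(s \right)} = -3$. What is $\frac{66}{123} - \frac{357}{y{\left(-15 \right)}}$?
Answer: $\frac{4901}{41} \approx 119.54$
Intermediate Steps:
$y{\left(o \right)} = -3$
$\frac{66}{123} - \frac{357}{y{\left(-15 \right)}} = \frac{66}{123} - \frac{357}{-3} = 66 \cdot \frac{1}{123} - -119 = \frac{22}{41} + 119 = \frac{4901}{41}$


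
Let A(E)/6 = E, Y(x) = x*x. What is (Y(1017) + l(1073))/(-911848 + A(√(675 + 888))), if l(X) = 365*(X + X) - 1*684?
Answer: -414183017990/207866679709 - 5450685*√1563/415733359418 ≈ -1.9931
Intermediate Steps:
Y(x) = x²
A(E) = 6*E
l(X) = -684 + 730*X (l(X) = 365*(2*X) - 684 = 730*X - 684 = -684 + 730*X)
(Y(1017) + l(1073))/(-911848 + A(√(675 + 888))) = (1017² + (-684 + 730*1073))/(-911848 + 6*√(675 + 888)) = (1034289 + (-684 + 783290))/(-911848 + 6*√1563) = (1034289 + 782606)/(-911848 + 6*√1563) = 1816895/(-911848 + 6*√1563)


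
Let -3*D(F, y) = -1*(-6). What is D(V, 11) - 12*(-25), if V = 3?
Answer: 298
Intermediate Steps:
D(F, y) = -2 (D(F, y) = -(-1)*(-6)/3 = -⅓*6 = -2)
D(V, 11) - 12*(-25) = -2 - 12*(-25) = -2 + 300 = 298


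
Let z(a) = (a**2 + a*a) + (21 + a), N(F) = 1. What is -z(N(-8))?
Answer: -24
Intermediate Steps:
z(a) = 21 + a + 2*a**2 (z(a) = (a**2 + a**2) + (21 + a) = 2*a**2 + (21 + a) = 21 + a + 2*a**2)
-z(N(-8)) = -(21 + 1 + 2*1**2) = -(21 + 1 + 2*1) = -(21 + 1 + 2) = -1*24 = -24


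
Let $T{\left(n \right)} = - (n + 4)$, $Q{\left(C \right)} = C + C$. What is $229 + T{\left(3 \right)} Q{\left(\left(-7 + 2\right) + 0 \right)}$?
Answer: $299$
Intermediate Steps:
$Q{\left(C \right)} = 2 C$
$T{\left(n \right)} = -4 - n$ ($T{\left(n \right)} = - (4 + n) = -4 - n$)
$229 + T{\left(3 \right)} Q{\left(\left(-7 + 2\right) + 0 \right)} = 229 + \left(-4 - 3\right) 2 \left(\left(-7 + 2\right) + 0\right) = 229 + \left(-4 - 3\right) 2 \left(-5 + 0\right) = 229 - 7 \cdot 2 \left(-5\right) = 229 - -70 = 229 + 70 = 299$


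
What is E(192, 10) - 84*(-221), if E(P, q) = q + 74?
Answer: 18648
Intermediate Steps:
E(P, q) = 74 + q
E(192, 10) - 84*(-221) = (74 + 10) - 84*(-221) = 84 - 1*(-18564) = 84 + 18564 = 18648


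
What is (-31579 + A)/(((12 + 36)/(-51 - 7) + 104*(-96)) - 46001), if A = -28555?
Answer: 1743886/1623589 ≈ 1.0741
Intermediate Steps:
(-31579 + A)/(((12 + 36)/(-51 - 7) + 104*(-96)) - 46001) = (-31579 - 28555)/(((12 + 36)/(-51 - 7) + 104*(-96)) - 46001) = -60134/((48/(-58) - 9984) - 46001) = -60134/((48*(-1/58) - 9984) - 46001) = -60134/((-24/29 - 9984) - 46001) = -60134/(-289560/29 - 46001) = -60134/(-1623589/29) = -60134*(-29/1623589) = 1743886/1623589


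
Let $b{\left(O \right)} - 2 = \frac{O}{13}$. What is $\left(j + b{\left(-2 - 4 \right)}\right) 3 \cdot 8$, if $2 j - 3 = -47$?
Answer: $- \frac{6384}{13} \approx -491.08$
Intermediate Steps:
$b{\left(O \right)} = 2 + \frac{O}{13}$
$j = -22$ ($j = \frac{3}{2} + \frac{1}{2} \left(-47\right) = \frac{3}{2} - \frac{47}{2} = -22$)
$\left(j + b{\left(-2 - 4 \right)}\right) 3 \cdot 8 = \left(-22 + \left(2 + \frac{-2 - 4}{13}\right)\right) 3 \cdot 8 = \left(-22 + \left(2 + \frac{1}{13} \left(-6\right)\right)\right) 24 = \left(-22 + \left(2 - \frac{6}{13}\right)\right) 24 = \left(-22 + \frac{20}{13}\right) 24 = \left(- \frac{266}{13}\right) 24 = - \frac{6384}{13}$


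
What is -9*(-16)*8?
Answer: 1152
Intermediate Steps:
-9*(-16)*8 = 144*8 = 1152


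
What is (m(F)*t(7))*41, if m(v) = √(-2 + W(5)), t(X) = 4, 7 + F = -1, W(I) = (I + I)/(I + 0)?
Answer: 0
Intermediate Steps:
W(I) = 2 (W(I) = (2*I)/I = 2)
F = -8 (F = -7 - 1 = -8)
m(v) = 0 (m(v) = √(-2 + 2) = √0 = 0)
(m(F)*t(7))*41 = (0*4)*41 = 0*41 = 0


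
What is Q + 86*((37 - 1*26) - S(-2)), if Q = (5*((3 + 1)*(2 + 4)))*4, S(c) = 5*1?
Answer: 996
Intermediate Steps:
S(c) = 5
Q = 480 (Q = (5*(4*6))*4 = (5*24)*4 = 120*4 = 480)
Q + 86*((37 - 1*26) - S(-2)) = 480 + 86*((37 - 1*26) - 1*5) = 480 + 86*((37 - 26) - 5) = 480 + 86*(11 - 5) = 480 + 86*6 = 480 + 516 = 996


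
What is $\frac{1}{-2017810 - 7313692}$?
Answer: $- \frac{1}{9331502} \approx -1.0716 \cdot 10^{-7}$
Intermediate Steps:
$\frac{1}{-2017810 - 7313692} = \frac{1}{-9331502} = - \frac{1}{9331502}$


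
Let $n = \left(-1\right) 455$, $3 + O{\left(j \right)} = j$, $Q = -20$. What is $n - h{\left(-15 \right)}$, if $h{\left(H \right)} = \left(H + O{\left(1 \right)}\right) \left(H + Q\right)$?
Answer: $-1050$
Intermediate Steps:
$O{\left(j \right)} = -3 + j$
$n = -455$
$h{\left(H \right)} = \left(-20 + H\right) \left(-2 + H\right)$ ($h{\left(H \right)} = \left(H + \left(-3 + 1\right)\right) \left(H - 20\right) = \left(H - 2\right) \left(-20 + H\right) = \left(-2 + H\right) \left(-20 + H\right) = \left(-20 + H\right) \left(-2 + H\right)$)
$n - h{\left(-15 \right)} = -455 - \left(40 + \left(-15\right)^{2} - -330\right) = -455 - \left(40 + 225 + 330\right) = -455 - 595 = -1050$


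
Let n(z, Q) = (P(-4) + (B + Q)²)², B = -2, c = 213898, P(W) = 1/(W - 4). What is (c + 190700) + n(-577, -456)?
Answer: 2816082422593/64 ≈ 4.4001e+10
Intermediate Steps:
P(W) = 1/(-4 + W)
n(z, Q) = (-⅛ + (-2 + Q)²)² (n(z, Q) = (1/(-4 - 4) + (-2 + Q)²)² = (1/(-8) + (-2 + Q)²)² = (-⅛ + (-2 + Q)²)²)
(c + 190700) + n(-577, -456) = (213898 + 190700) + (-1 + 8*(-2 - 456)²)²/64 = 404598 + (-1 + 8*(-458)²)²/64 = 404598 + (-1 + 8*209764)²/64 = 404598 + (-1 + 1678112)²/64 = 404598 + (1/64)*1678111² = 404598 + (1/64)*2816056528321 = 404598 + 2816056528321/64 = 2816082422593/64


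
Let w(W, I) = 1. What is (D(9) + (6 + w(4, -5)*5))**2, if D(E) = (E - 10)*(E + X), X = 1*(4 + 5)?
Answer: 49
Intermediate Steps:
X = 9 (X = 1*9 = 9)
D(E) = (-10 + E)*(9 + E) (D(E) = (E - 10)*(E + 9) = (-10 + E)*(9 + E))
(D(9) + (6 + w(4, -5)*5))**2 = ((-90 + 9**2 - 1*9) + (6 + 1*5))**2 = ((-90 + 81 - 9) + (6 + 5))**2 = (-18 + 11)**2 = (-7)**2 = 49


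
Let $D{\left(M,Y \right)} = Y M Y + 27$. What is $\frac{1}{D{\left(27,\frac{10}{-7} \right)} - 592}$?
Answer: $- \frac{49}{24985} \approx -0.0019612$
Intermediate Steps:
$D{\left(M,Y \right)} = 27 + M Y^{2}$ ($D{\left(M,Y \right)} = M Y Y + 27 = M Y^{2} + 27 = 27 + M Y^{2}$)
$\frac{1}{D{\left(27,\frac{10}{-7} \right)} - 592} = \frac{1}{\left(27 + 27 \left(\frac{10}{-7}\right)^{2}\right) - 592} = \frac{1}{\left(27 + 27 \left(10 \left(- \frac{1}{7}\right)\right)^{2}\right) - 592} = \frac{1}{\left(27 + 27 \left(- \frac{10}{7}\right)^{2}\right) - 592} = \frac{1}{\left(27 + 27 \cdot \frac{100}{49}\right) - 592} = \frac{1}{\left(27 + \frac{2700}{49}\right) - 592} = \frac{1}{\frac{4023}{49} - 592} = \frac{1}{- \frac{24985}{49}} = - \frac{49}{24985}$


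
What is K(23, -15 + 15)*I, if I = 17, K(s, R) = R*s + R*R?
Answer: 0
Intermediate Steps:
K(s, R) = R**2 + R*s (K(s, R) = R*s + R**2 = R**2 + R*s)
K(23, -15 + 15)*I = ((-15 + 15)*((-15 + 15) + 23))*17 = (0*(0 + 23))*17 = (0*23)*17 = 0*17 = 0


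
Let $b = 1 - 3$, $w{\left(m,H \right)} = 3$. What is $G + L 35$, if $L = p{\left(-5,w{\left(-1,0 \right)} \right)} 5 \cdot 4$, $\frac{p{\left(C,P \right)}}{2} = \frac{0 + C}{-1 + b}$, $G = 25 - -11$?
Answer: $\frac{7108}{3} \approx 2369.3$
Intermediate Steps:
$b = -2$ ($b = 1 - 3 = -2$)
$G = 36$ ($G = 25 + 11 = 36$)
$p{\left(C,P \right)} = - \frac{2 C}{3}$ ($p{\left(C,P \right)} = 2 \frac{0 + C}{-1 - 2} = 2 \frac{C}{-3} = 2 C \left(- \frac{1}{3}\right) = 2 \left(- \frac{C}{3}\right) = - \frac{2 C}{3}$)
$L = \frac{200}{3}$ ($L = \left(- \frac{2}{3}\right) \left(-5\right) 5 \cdot 4 = \frac{10}{3} \cdot 5 \cdot 4 = \frac{50}{3} \cdot 4 = \frac{200}{3} \approx 66.667$)
$G + L 35 = 36 + \frac{200}{3} \cdot 35 = 36 + \frac{7000}{3} = \frac{7108}{3}$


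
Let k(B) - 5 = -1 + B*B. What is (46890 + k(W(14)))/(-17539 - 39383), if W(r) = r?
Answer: -23545/28461 ≈ -0.82727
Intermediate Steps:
k(B) = 4 + B² (k(B) = 5 + (-1 + B*B) = 5 + (-1 + B²) = 4 + B²)
(46890 + k(W(14)))/(-17539 - 39383) = (46890 + (4 + 14²))/(-17539 - 39383) = (46890 + (4 + 196))/(-56922) = (46890 + 200)*(-1/56922) = 47090*(-1/56922) = -23545/28461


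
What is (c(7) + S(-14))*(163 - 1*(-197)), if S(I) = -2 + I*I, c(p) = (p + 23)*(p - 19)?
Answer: -59760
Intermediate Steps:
c(p) = (-19 + p)*(23 + p) (c(p) = (23 + p)*(-19 + p) = (-19 + p)*(23 + p))
S(I) = -2 + I²
(c(7) + S(-14))*(163 - 1*(-197)) = ((-437 + 7² + 4*7) + (-2 + (-14)²))*(163 - 1*(-197)) = ((-437 + 49 + 28) + (-2 + 196))*(163 + 197) = (-360 + 194)*360 = -166*360 = -59760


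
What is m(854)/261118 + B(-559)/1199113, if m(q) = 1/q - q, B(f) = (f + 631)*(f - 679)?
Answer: -20751393094587/267395930037236 ≈ -0.077605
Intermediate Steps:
B(f) = (-679 + f)*(631 + f) (B(f) = (631 + f)*(-679 + f) = (-679 + f)*(631 + f))
m(854)/261118 + B(-559)/1199113 = (1/854 - 1*854)/261118 + (-428449 + (-559)² - 48*(-559))/1199113 = (1/854 - 854)*(1/261118) + (-428449 + 312481 + 26832)*(1/1199113) = -729315/854*1/261118 - 89136*1/1199113 = -729315/222994772 - 89136/1199113 = -20751393094587/267395930037236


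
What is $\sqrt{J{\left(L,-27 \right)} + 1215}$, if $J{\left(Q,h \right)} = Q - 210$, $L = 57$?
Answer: $3 \sqrt{118} \approx 32.588$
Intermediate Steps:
$J{\left(Q,h \right)} = -210 + Q$
$\sqrt{J{\left(L,-27 \right)} + 1215} = \sqrt{\left(-210 + 57\right) + 1215} = \sqrt{-153 + 1215} = \sqrt{1062} = 3 \sqrt{118}$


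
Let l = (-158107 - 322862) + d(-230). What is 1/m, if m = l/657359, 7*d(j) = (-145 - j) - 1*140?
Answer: -4601513/3366838 ≈ -1.3667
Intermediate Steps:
d(j) = -285/7 - j/7 (d(j) = ((-145 - j) - 1*140)/7 = ((-145 - j) - 140)/7 = (-285 - j)/7 = -285/7 - j/7)
l = -3366838/7 (l = (-158107 - 322862) + (-285/7 - ⅐*(-230)) = -480969 + (-285/7 + 230/7) = -480969 - 55/7 = -3366838/7 ≈ -4.8098e+5)
m = -3366838/4601513 (m = -3366838/7/657359 = -3366838/7*1/657359 = -3366838/4601513 ≈ -0.73168)
1/m = 1/(-3366838/4601513) = -4601513/3366838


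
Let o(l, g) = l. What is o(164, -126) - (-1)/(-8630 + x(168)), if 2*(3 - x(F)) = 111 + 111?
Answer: 1433031/8738 ≈ 164.00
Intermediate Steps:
x(F) = -108 (x(F) = 3 - (111 + 111)/2 = 3 - ½*222 = 3 - 111 = -108)
o(164, -126) - (-1)/(-8630 + x(168)) = 164 - (-1)/(-8630 - 108) = 164 - (-1)/(-8738) = 164 - (-1)*(-1)/8738 = 164 - 1*1/8738 = 164 - 1/8738 = 1433031/8738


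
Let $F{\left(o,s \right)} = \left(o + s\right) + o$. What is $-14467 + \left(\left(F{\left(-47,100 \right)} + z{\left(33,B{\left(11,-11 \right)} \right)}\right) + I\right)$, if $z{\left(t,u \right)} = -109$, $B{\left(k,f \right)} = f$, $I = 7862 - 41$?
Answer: $-6749$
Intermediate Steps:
$I = 7821$ ($I = 7862 - 41 = 7821$)
$F{\left(o,s \right)} = s + 2 o$
$-14467 + \left(\left(F{\left(-47,100 \right)} + z{\left(33,B{\left(11,-11 \right)} \right)}\right) + I\right) = -14467 + \left(\left(\left(100 + 2 \left(-47\right)\right) - 109\right) + 7821\right) = -14467 + \left(\left(\left(100 - 94\right) - 109\right) + 7821\right) = -14467 + \left(\left(6 - 109\right) + 7821\right) = -14467 + \left(-103 + 7821\right) = -14467 + 7718 = -6749$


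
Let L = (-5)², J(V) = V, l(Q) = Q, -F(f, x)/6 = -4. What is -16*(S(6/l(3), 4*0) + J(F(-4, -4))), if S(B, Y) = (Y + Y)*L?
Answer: -384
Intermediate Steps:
F(f, x) = 24 (F(f, x) = -6*(-4) = 24)
L = 25
S(B, Y) = 50*Y (S(B, Y) = (Y + Y)*25 = (2*Y)*25 = 50*Y)
-16*(S(6/l(3), 4*0) + J(F(-4, -4))) = -16*(50*(4*0) + 24) = -16*(50*0 + 24) = -16*(0 + 24) = -16*24 = -384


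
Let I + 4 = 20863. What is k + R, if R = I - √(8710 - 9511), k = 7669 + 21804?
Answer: 50332 - 3*I*√89 ≈ 50332.0 - 28.302*I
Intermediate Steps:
I = 20859 (I = -4 + 20863 = 20859)
k = 29473
R = 20859 - 3*I*√89 (R = 20859 - √(8710 - 9511) = 20859 - √(-801) = 20859 - 3*I*√89 ≈ 20859.0 - 28.302*I)
k + R = 29473 + (20859 - 3*I*√89) = 50332 - 3*I*√89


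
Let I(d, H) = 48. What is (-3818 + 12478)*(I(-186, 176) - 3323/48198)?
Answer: 10003083730/24099 ≈ 4.1508e+5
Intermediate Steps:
(-3818 + 12478)*(I(-186, 176) - 3323/48198) = (-3818 + 12478)*(48 - 3323/48198) = 8660*(48 - 3323*1/48198) = 8660*(48 - 3323/48198) = 8660*(2310181/48198) = 10003083730/24099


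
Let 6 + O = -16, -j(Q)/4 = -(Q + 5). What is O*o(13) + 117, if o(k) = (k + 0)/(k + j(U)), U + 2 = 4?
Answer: 4511/41 ≈ 110.02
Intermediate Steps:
U = 2 (U = -2 + 4 = 2)
j(Q) = 20 + 4*Q (j(Q) = -(-4)*(Q + 5) = -(-4)*(5 + Q) = -4*(-5 - Q) = 20 + 4*Q)
O = -22 (O = -6 - 16 = -22)
o(k) = k/(28 + k) (o(k) = (k + 0)/(k + (20 + 4*2)) = k/(k + (20 + 8)) = k/(k + 28) = k/(28 + k))
O*o(13) + 117 = -286/(28 + 13) + 117 = -286/41 + 117 = 4511/41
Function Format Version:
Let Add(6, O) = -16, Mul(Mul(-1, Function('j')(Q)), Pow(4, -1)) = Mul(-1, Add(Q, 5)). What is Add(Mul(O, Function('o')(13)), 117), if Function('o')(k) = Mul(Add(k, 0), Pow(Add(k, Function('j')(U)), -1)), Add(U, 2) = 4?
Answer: Rational(4511, 41) ≈ 110.02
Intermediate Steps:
U = 2 (U = Add(-2, 4) = 2)
Function('j')(Q) = Add(20, Mul(4, Q)) (Function('j')(Q) = Mul(-4, Mul(-1, Add(Q, 5))) = Mul(-4, Mul(-1, Add(5, Q))) = Mul(-4, Add(-5, Mul(-1, Q))) = Add(20, Mul(4, Q)))
O = -22 (O = Add(-6, -16) = -22)
Function('o')(k) = Mul(k, Pow(Add(28, k), -1)) (Function('o')(k) = Mul(Add(k, 0), Pow(Add(k, Add(20, Mul(4, 2))), -1)) = Mul(k, Pow(Add(k, Add(20, 8)), -1)) = Mul(k, Pow(Add(k, 28), -1)) = Mul(k, Pow(Add(28, k), -1)))
Add(Mul(O, Function('o')(13)), 117) = Add(Mul(-22, Mul(13, Pow(Add(28, 13), -1))), 117) = Add(Mul(-22, Mul(13, Pow(41, -1))), 117) = Add(Mul(-22, Mul(13, Rational(1, 41))), 117) = Add(Mul(-22, Rational(13, 41)), 117) = Add(Rational(-286, 41), 117) = Rational(4511, 41)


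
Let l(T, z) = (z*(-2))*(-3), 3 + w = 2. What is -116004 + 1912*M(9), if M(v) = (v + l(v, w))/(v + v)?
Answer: -347056/3 ≈ -1.1569e+5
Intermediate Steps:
w = -1 (w = -3 + 2 = -1)
l(T, z) = 6*z (l(T, z) = -2*z*(-3) = 6*z)
M(v) = (-6 + v)/(2*v) (M(v) = (v + 6*(-1))/(v + v) = (v - 6)/((2*v)) = (-6 + v)*(1/(2*v)) = (-6 + v)/(2*v))
-116004 + 1912*M(9) = -116004 + 1912*((½)*(-6 + 9)/9) = -116004 + 1912*((½)*(⅑)*3) = -116004 + 1912*(⅙) = -116004 + 956/3 = -347056/3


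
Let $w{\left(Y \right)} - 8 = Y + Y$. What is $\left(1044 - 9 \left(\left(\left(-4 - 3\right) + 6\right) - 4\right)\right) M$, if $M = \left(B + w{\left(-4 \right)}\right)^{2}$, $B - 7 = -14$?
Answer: $53361$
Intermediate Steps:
$B = -7$ ($B = 7 - 14 = -7$)
$w{\left(Y \right)} = 8 + 2 Y$ ($w{\left(Y \right)} = 8 + \left(Y + Y\right) = 8 + 2 Y$)
$M = 49$ ($M = \left(-7 + \left(8 + 2 \left(-4\right)\right)\right)^{2} = \left(-7 + \left(8 - 8\right)\right)^{2} = \left(-7 + 0\right)^{2} = \left(-7\right)^{2} = 49$)
$\left(1044 - 9 \left(\left(\left(-4 - 3\right) + 6\right) - 4\right)\right) M = \left(1044 - 9 \left(\left(\left(-4 - 3\right) + 6\right) - 4\right)\right) 49 = \left(1044 - 9 \left(\left(-7 + 6\right) - 4\right)\right) 49 = \left(1044 - 9 \left(-1 - 4\right)\right) 49 = \left(1044 - -45\right) 49 = \left(1044 + 45\right) 49 = 1089 \cdot 49 = 53361$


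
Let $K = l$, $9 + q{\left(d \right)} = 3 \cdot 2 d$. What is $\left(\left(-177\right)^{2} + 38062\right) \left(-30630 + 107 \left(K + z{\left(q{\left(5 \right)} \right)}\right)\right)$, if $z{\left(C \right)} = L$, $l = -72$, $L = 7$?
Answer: $-2608060735$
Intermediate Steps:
$q{\left(d \right)} = -9 + 6 d$ ($q{\left(d \right)} = -9 + 3 \cdot 2 d = -9 + 6 d$)
$K = -72$
$z{\left(C \right)} = 7$
$\left(\left(-177\right)^{2} + 38062\right) \left(-30630 + 107 \left(K + z{\left(q{\left(5 \right)} \right)}\right)\right) = \left(\left(-177\right)^{2} + 38062\right) \left(-30630 + 107 \left(-72 + 7\right)\right) = \left(31329 + 38062\right) \left(-30630 + 107 \left(-65\right)\right) = 69391 \left(-30630 - 6955\right) = 69391 \left(-37585\right) = -2608060735$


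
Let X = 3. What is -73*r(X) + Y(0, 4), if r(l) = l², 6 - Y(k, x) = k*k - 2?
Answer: -649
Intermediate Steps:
Y(k, x) = 8 - k² (Y(k, x) = 6 - (k*k - 2) = 6 - (k² - 2) = 6 - (-2 + k²) = 6 + (2 - k²) = 8 - k²)
-73*r(X) + Y(0, 4) = -73*3² + (8 - 1*0²) = -73*9 + (8 - 1*0) = -657 + (8 + 0) = -657 + 8 = -649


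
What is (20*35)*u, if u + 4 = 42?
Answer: 26600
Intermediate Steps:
u = 38 (u = -4 + 42 = 38)
(20*35)*u = (20*35)*38 = 700*38 = 26600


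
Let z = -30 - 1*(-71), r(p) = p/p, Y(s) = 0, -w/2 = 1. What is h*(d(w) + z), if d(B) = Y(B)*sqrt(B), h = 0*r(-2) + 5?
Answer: 205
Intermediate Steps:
w = -2 (w = -2*1 = -2)
r(p) = 1
z = 41 (z = -30 + 71 = 41)
h = 5 (h = 0*1 + 5 = 0 + 5 = 5)
d(B) = 0 (d(B) = 0*sqrt(B) = 0)
h*(d(w) + z) = 5*(0 + 41) = 5*41 = 205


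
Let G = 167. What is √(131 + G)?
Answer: √298 ≈ 17.263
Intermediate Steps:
√(131 + G) = √(131 + 167) = √298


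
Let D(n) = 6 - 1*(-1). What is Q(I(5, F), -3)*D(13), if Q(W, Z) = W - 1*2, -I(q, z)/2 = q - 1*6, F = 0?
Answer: 0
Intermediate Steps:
I(q, z) = 12 - 2*q (I(q, z) = -2*(q - 1*6) = -2*(q - 6) = -2*(-6 + q) = 12 - 2*q)
D(n) = 7 (D(n) = 6 + 1 = 7)
Q(W, Z) = -2 + W (Q(W, Z) = W - 2 = -2 + W)
Q(I(5, F), -3)*D(13) = (-2 + (12 - 2*5))*7 = (-2 + (12 - 10))*7 = (-2 + 2)*7 = 0*7 = 0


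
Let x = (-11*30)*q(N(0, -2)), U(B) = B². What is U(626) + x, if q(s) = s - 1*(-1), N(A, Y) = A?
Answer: 391546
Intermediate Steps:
q(s) = 1 + s (q(s) = s + 1 = 1 + s)
x = -330 (x = (-11*30)*(1 + 0) = -330*1 = -330)
U(626) + x = 626² - 330 = 391876 - 330 = 391546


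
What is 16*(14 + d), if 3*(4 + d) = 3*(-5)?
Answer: 80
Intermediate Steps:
d = -9 (d = -4 + (3*(-5))/3 = -4 + (⅓)*(-15) = -4 - 5 = -9)
16*(14 + d) = 16*(14 - 9) = 16*5 = 80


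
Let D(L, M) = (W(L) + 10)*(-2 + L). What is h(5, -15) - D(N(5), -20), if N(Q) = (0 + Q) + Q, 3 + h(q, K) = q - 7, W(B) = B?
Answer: -165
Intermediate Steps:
h(q, K) = -10 + q (h(q, K) = -3 + (q - 7) = -3 + (-7 + q) = -10 + q)
N(Q) = 2*Q (N(Q) = Q + Q = 2*Q)
D(L, M) = (-2 + L)*(10 + L) (D(L, M) = (L + 10)*(-2 + L) = (10 + L)*(-2 + L) = (-2 + L)*(10 + L))
h(5, -15) - D(N(5), -20) = (-10 + 5) - (-20 + (2*5)² + 8*(2*5)) = -5 - (-20 + 10² + 8*10) = -5 - (-20 + 100 + 80) = -5 - 1*160 = -5 - 160 = -165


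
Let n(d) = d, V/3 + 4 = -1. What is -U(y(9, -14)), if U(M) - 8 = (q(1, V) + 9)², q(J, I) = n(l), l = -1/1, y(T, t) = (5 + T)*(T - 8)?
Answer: -72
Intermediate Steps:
V = -15 (V = -12 + 3*(-1) = -12 - 3 = -15)
y(T, t) = (-8 + T)*(5 + T) (y(T, t) = (5 + T)*(-8 + T) = (-8 + T)*(5 + T))
l = -1 (l = -1*1 = -1)
q(J, I) = -1
U(M) = 72 (U(M) = 8 + (-1 + 9)² = 8 + 8² = 8 + 64 = 72)
-U(y(9, -14)) = -1*72 = -72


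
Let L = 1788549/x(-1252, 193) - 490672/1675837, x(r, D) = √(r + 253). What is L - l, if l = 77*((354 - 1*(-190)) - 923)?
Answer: 48905460499/1675837 - 596183*I*√111/111 ≈ 29183.0 - 56587.0*I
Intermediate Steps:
l = -29183 (l = 77*((354 + 190) - 923) = 77*(544 - 923) = 77*(-379) = -29183)
x(r, D) = √(253 + r)
L = -490672/1675837 - 596183*I*√111/111 (L = 1788549/(√(253 - 1252)) - 490672/1675837 = 1788549/(√(-999)) - 490672*1/1675837 = 1788549/((3*I*√111)) - 490672/1675837 = 1788549*(-I*√111/333) - 490672/1675837 = -596183*I*√111/111 - 490672/1675837 = -490672/1675837 - 596183*I*√111/111 ≈ -0.29279 - 56587.0*I)
L - l = (-490672/1675837 - 596183*I*√111/111) - 1*(-29183) = (-490672/1675837 - 596183*I*√111/111) + 29183 = 48905460499/1675837 - 596183*I*√111/111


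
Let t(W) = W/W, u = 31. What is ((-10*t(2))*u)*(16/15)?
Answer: -992/3 ≈ -330.67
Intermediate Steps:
t(W) = 1
((-10*t(2))*u)*(16/15) = (-10*1*31)*(16/15) = (-10*31)*(16*(1/15)) = -310*16/15 = -992/3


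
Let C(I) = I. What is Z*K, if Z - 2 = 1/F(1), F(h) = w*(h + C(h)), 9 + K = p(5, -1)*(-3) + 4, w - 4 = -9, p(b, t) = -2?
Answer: 19/10 ≈ 1.9000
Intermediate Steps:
w = -5 (w = 4 - 9 = -5)
K = 1 (K = -9 + (-2*(-3) + 4) = -9 + (6 + 4) = -9 + 10 = 1)
F(h) = -10*h (F(h) = -5*(h + h) = -10*h)
Z = 19/10 (Z = 2 + 1/(-10*1) = 2 + 1/(-10) = 2 - 1/10 = 19/10 ≈ 1.9000)
Z*K = (19/10)*1 = 19/10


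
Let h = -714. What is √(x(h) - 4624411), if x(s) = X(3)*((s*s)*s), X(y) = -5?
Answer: √1815347309 ≈ 42607.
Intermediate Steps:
x(s) = -5*s³ (x(s) = -5*s*s*s = -5*s²*s = -5*s³)
√(x(h) - 4624411) = √(-5*(-714)³ - 4624411) = √(-5*(-363994344) - 4624411) = √(1819971720 - 4624411) = √1815347309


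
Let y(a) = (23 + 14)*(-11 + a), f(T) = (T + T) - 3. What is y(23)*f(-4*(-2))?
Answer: 5772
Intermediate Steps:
f(T) = -3 + 2*T (f(T) = 2*T - 3 = -3 + 2*T)
y(a) = -407 + 37*a (y(a) = 37*(-11 + a) = -407 + 37*a)
y(23)*f(-4*(-2)) = (-407 + 37*23)*(-3 + 2*(-4*(-2))) = (-407 + 851)*(-3 + 2*8) = 444*(-3 + 16) = 444*13 = 5772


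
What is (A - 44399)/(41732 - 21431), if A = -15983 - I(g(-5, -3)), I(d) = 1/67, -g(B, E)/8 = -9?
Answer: -4045595/1360167 ≈ -2.9743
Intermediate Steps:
g(B, E) = 72 (g(B, E) = -8*(-9) = 72)
I(d) = 1/67
A = -1070862/67 (A = -15983 - 1*1/67 = -15983 - 1/67 = -1070862/67 ≈ -15983.)
(A - 44399)/(41732 - 21431) = (-1070862/67 - 44399)/(41732 - 21431) = -4045595/67/20301 = -4045595/67*1/20301 = -4045595/1360167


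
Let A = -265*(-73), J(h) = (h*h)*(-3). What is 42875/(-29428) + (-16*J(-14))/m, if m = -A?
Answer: -158039357/81326380 ≈ -1.9433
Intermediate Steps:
J(h) = -3*h² (J(h) = h²*(-3) = -3*h²)
A = 19345
m = -19345 (m = -1*19345 = -19345)
42875/(-29428) + (-16*J(-14))/m = 42875/(-29428) - (-48)*(-14)²/(-19345) = 42875*(-1/29428) - (-48)*196*(-1/19345) = -6125/4204 - 16*(-588)*(-1/19345) = -6125/4204 + 9408*(-1/19345) = -6125/4204 - 9408/19345 = -158039357/81326380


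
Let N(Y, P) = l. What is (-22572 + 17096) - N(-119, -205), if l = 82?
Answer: -5558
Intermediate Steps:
N(Y, P) = 82
(-22572 + 17096) - N(-119, -205) = (-22572 + 17096) - 1*82 = -5476 - 82 = -5558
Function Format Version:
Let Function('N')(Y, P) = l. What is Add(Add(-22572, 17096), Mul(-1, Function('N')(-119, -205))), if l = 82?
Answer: -5558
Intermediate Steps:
Function('N')(Y, P) = 82
Add(Add(-22572, 17096), Mul(-1, Function('N')(-119, -205))) = Add(Add(-22572, 17096), Mul(-1, 82)) = Add(-5476, -82) = -5558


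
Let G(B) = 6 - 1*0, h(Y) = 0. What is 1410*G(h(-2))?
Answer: 8460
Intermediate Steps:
G(B) = 6 (G(B) = 6 + 0 = 6)
1410*G(h(-2)) = 1410*6 = 8460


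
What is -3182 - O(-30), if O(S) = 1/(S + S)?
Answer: -190919/60 ≈ -3182.0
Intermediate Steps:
O(S) = 1/(2*S)
-3182 - O(-30) = -3182 - 1/(2*(-30)) = -3182 - (-1)/(2*30) = -3182 - 1*(-1/60) = -3182 + 1/60 = -190919/60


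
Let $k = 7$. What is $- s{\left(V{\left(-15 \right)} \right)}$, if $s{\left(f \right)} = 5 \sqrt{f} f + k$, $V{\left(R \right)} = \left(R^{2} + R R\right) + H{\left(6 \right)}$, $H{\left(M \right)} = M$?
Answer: $-7 - 4560 \sqrt{114} \approx -48695.0$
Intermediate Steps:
$V{\left(R \right)} = 6 + 2 R^{2}$ ($V{\left(R \right)} = \left(R^{2} + R R\right) + 6 = \left(R^{2} + R^{2}\right) + 6 = 2 R^{2} + 6 = 6 + 2 R^{2}$)
$s{\left(f \right)} = 7 + 5 f^{\frac{3}{2}}$ ($s{\left(f \right)} = 5 \sqrt{f} f + 7 = 5 f^{\frac{3}{2}} + 7 = 7 + 5 f^{\frac{3}{2}}$)
$- s{\left(V{\left(-15 \right)} \right)} = - (7 + 5 \left(6 + 2 \left(-15\right)^{2}\right)^{\frac{3}{2}}) = - (7 + 5 \left(6 + 2 \cdot 225\right)^{\frac{3}{2}}) = - (7 + 5 \left(6 + 450\right)^{\frac{3}{2}}) = - (7 + 5 \cdot 456^{\frac{3}{2}}) = - (7 + 5 \cdot 912 \sqrt{114}) = - (7 + 4560 \sqrt{114}) = -7 - 4560 \sqrt{114}$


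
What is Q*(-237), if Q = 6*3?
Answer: -4266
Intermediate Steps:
Q = 18
Q*(-237) = 18*(-237) = -4266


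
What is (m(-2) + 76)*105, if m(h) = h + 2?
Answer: 7980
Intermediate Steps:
m(h) = 2 + h
(m(-2) + 76)*105 = ((2 - 2) + 76)*105 = (0 + 76)*105 = 76*105 = 7980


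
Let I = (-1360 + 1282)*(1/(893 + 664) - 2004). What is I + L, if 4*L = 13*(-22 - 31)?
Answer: 324146017/2076 ≈ 1.5614e+5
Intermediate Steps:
I = 81125902/519 (I = -78*(1/1557 - 2004) = -78*(-3120227/1557) = 81125902/519 ≈ 1.5631e+5)
L = -689/4 (L = (13*(-22 - 31))/4 = (13*(-53))/4 = (1/4)*(-689) = -689/4 ≈ -172.25)
I + L = 81125902/519 - 689/4 = 324146017/2076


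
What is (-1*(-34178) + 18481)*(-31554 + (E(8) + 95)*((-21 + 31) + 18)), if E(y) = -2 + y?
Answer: -1512682434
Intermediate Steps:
(-1*(-34178) + 18481)*(-31554 + (E(8) + 95)*((-21 + 31) + 18)) = (-1*(-34178) + 18481)*(-31554 + ((-2 + 8) + 95)*((-21 + 31) + 18)) = (34178 + 18481)*(-31554 + (6 + 95)*(10 + 18)) = 52659*(-31554 + 101*28) = 52659*(-31554 + 2828) = 52659*(-28726) = -1512682434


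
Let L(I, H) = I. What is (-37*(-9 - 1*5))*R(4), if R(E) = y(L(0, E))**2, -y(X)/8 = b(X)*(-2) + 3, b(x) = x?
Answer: 298368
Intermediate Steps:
y(X) = -24 + 16*X (y(X) = -8*(X*(-2) + 3) = -8*(-2*X + 3) = -8*(3 - 2*X) = -24 + 16*X)
R(E) = 576 (R(E) = (-24 + 16*0)**2 = (-24 + 0)**2 = (-24)**2 = 576)
(-37*(-9 - 1*5))*R(4) = -37*(-9 - 1*5)*576 = -37*(-9 - 5)*576 = -37*(-14)*576 = 518*576 = 298368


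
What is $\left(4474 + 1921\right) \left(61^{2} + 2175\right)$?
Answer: $37704920$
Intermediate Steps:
$\left(4474 + 1921\right) \left(61^{2} + 2175\right) = 6395 \left(3721 + 2175\right) = 6395 \cdot 5896 = 37704920$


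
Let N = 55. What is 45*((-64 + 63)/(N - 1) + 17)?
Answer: 4585/6 ≈ 764.17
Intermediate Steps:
45*((-64 + 63)/(N - 1) + 17) = 45*((-64 + 63)/(55 - 1) + 17) = 45*(-1/54 + 17) = 45*(917/54) = 4585/6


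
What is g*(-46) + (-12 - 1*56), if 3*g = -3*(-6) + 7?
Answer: -1354/3 ≈ -451.33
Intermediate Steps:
g = 25/3 (g = (-3*(-6) + 7)/3 = (18 + 7)/3 = (⅓)*25 = 25/3 ≈ 8.3333)
g*(-46) + (-12 - 1*56) = (25/3)*(-46) + (-12 - 1*56) = -1150/3 + (-12 - 56) = -1150/3 - 68 = -1354/3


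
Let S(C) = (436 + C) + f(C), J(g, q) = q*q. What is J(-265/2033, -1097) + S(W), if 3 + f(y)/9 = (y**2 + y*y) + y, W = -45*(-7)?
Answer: 2993018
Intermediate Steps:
J(g, q) = q**2
W = 315
f(y) = -27 + 9*y + 18*y**2 (f(y) = -27 + 9*((y**2 + y*y) + y) = -27 + 9*((y**2 + y**2) + y) = -27 + 9*(2*y**2 + y) = -27 + 9*(y + 2*y**2) = -27 + (9*y + 18*y**2) = -27 + 9*y + 18*y**2)
S(C) = 409 + 10*C + 18*C**2 (S(C) = (436 + C) + (-27 + 9*C + 18*C**2) = 409 + 10*C + 18*C**2)
J(-265/2033, -1097) + S(W) = (-1097)**2 + (409 + 10*315 + 18*315**2) = 1203409 + (409 + 3150 + 18*99225) = 1203409 + (409 + 3150 + 1786050) = 1203409 + 1789609 = 2993018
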